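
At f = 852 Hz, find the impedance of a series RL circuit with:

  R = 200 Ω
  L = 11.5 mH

Step 1 — Angular frequency: ω = 2π·f = 2π·852 = 5353 rad/s.
Step 2 — Component impedances:
  R: Z = R = 200 Ω
  L: Z = jωL = j·5353·0.0115 = 0 + j61.56 Ω
Step 3 — Series combination: Z_total = R + L = 200 + j61.56 Ω = 209.3∠17.1° Ω.

Z = 200 + j61.56 Ω = 209.3∠17.1° Ω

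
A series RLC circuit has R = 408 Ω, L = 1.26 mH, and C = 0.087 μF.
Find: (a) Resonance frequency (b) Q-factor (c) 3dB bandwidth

Step 1 — Resonance condition Im(Z)=0 gives ω₀ = 1/√(LC).
Step 2 — ω₀ = 1/√(0.00126·8.7e-08) = 9.551e+04 rad/s.
Step 3 — f₀ = ω₀/(2π) = 1.52e+04 Hz.
Step 4 — Series Q: Q = ω₀L/R = 9.551e+04·0.00126/408 = 0.295.
Step 5 — 3dB bandwidth: Δω = ω₀/Q = 3.238e+05 rad/s; BW = Δω/(2π) = 5.154e+04 Hz.

(a) f₀ = 1.52e+04 Hz  (b) Q = 0.295  (c) BW = 5.154e+04 Hz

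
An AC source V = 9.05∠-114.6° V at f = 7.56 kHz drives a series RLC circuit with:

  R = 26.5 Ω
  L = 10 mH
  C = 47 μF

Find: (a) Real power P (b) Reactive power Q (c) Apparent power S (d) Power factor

Step 1 — Angular frequency: ω = 2π·f = 2π·7560 = 4.75e+04 rad/s.
Step 2 — Component impedances:
  R: Z = R = 26.5 Ω
  L: Z = jωL = j·4.75e+04·0.01 = 0 + j475 Ω
  C: Z = 1/(jωC) = -j/(ω·C) = 0 - j0.4479 Ω
Step 3 — Series combination: Z_total = R + L + C = 26.5 + j474.6 Ω = 475.3∠86.8° Ω.
Step 4 — Source phasor: V = 9.05∠-114.6° V = -3.767 - j8.229 V.
Step 5 — Current: I = V / Z = -0.01773 + j0.006949 A = 0.01904∠158.6° A.
Step 6 — Complex power: S = V·I* = 0.009607 + j0.172 VA.
Step 7 — Real power: P = Re(S) = 0.009607 W.
Step 8 — Reactive power: Q = Im(S) = 0.172 VAR.
Step 9 — Apparent power: |S| = 0.1723 VA.
Step 10 — Power factor: PF = P/|S| = 0.05575 (lagging).

(a) P = 0.009607 W  (b) Q = 0.172 VAR  (c) S = 0.1723 VA  (d) PF = 0.05575 (lagging)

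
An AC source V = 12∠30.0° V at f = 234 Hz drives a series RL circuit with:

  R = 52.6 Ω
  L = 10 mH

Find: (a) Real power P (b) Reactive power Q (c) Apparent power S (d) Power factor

Step 1 — Angular frequency: ω = 2π·f = 2π·234 = 1470 rad/s.
Step 2 — Component impedances:
  R: Z = R = 52.6 Ω
  L: Z = jωL = j·1470·0.01 = 0 + j14.7 Ω
Step 3 — Series combination: Z_total = R + L = 52.6 + j14.7 Ω = 54.62∠15.6° Ω.
Step 4 — Source phasor: V = 12∠30.0° V = 10.39 + j6 V.
Step 5 — Current: I = V / Z = 0.2128 + j0.05458 A = 0.2197∠14.4° A.
Step 6 — Complex power: S = V·I* = 2.539 + j0.7098 VA.
Step 7 — Real power: P = Re(S) = 2.539 W.
Step 8 — Reactive power: Q = Im(S) = 0.7098 VAR.
Step 9 — Apparent power: |S| = 2.637 VA.
Step 10 — Power factor: PF = P/|S| = 0.9631 (lagging).

(a) P = 2.539 W  (b) Q = 0.7098 VAR  (c) S = 2.637 VA  (d) PF = 0.9631 (lagging)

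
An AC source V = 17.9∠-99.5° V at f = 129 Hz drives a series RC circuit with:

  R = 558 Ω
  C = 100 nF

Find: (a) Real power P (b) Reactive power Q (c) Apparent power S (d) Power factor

Step 1 — Angular frequency: ω = 2π·f = 2π·129 = 810.5 rad/s.
Step 2 — Component impedances:
  R: Z = R = 558 Ω
  C: Z = 1/(jωC) = -j/(ω·C) = 0 - j1.234e+04 Ω
Step 3 — Series combination: Z_total = R + C = 558 - j1.234e+04 Ω = 1.235e+04∠-87.4° Ω.
Step 4 — Source phasor: V = 17.9∠-99.5° V = -2.954 - j17.65 V.
Step 5 — Current: I = V / Z = 0.001417 - j0.0003036 A = 0.001449∠-12.1° A.
Step 6 — Complex power: S = V·I* = 0.001172 - j0.02592 VA.
Step 7 — Real power: P = Re(S) = 0.001172 W.
Step 8 — Reactive power: Q = Im(S) = -0.02592 VAR.
Step 9 — Apparent power: |S| = 0.02594 VA.
Step 10 — Power factor: PF = P/|S| = 0.04518 (leading).

(a) P = 0.001172 W  (b) Q = -0.02592 VAR  (c) S = 0.02594 VA  (d) PF = 0.04518 (leading)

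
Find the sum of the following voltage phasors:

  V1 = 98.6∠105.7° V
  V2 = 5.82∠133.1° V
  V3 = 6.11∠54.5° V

Step 1 — Convert each phasor to rectangular form:
  V1 = 98.6·(cos(105.7°) + j·sin(105.7°)) = -26.68 + j94.92 V
  V2 = 5.82·(cos(133.1°) + j·sin(133.1°)) = -3.977 + j4.25 V
  V3 = 6.11·(cos(54.5°) + j·sin(54.5°)) = 3.548 + j4.974 V
Step 2 — Sum components: V_total = -27.11 + j104.1 V.
Step 3 — Convert to polar: |V_total| = 107.6 V, ∠V_total = 104.6°.

V_total = 107.6∠104.6° V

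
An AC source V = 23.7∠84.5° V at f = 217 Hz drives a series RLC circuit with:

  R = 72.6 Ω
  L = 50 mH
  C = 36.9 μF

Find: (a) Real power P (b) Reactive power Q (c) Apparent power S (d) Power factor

Step 1 — Angular frequency: ω = 2π·f = 2π·217 = 1363 rad/s.
Step 2 — Component impedances:
  R: Z = R = 72.6 Ω
  L: Z = jωL = j·1363·0.05 = 0 + j68.17 Ω
  C: Z = 1/(jωC) = -j/(ω·C) = 0 - j19.88 Ω
Step 3 — Series combination: Z_total = R + L + C = 72.6 + j48.3 Ω = 87.2∠33.6° Ω.
Step 4 — Source phasor: V = 23.7∠84.5° V = 2.272 + j23.59 V.
Step 5 — Current: I = V / Z = 0.1715 + j0.2108 A = 0.2718∠50.9° A.
Step 6 — Complex power: S = V·I* = 5.363 + j3.568 VA.
Step 7 — Real power: P = Re(S) = 5.363 W.
Step 8 — Reactive power: Q = Im(S) = 3.568 VAR.
Step 9 — Apparent power: |S| = 6.442 VA.
Step 10 — Power factor: PF = P/|S| = 0.8326 (lagging).

(a) P = 5.363 W  (b) Q = 3.568 VAR  (c) S = 6.442 VA  (d) PF = 0.8326 (lagging)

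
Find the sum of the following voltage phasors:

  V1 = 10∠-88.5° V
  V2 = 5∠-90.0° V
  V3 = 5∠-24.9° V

Step 1 — Convert each phasor to rectangular form:
  V1 = 10·(cos(-88.5°) + j·sin(-88.5°)) = 0.2618 - j9.997 V
  V2 = 5·(cos(-90.0°) + j·sin(-90.0°)) = 0 - j5 V
  V3 = 5·(cos(-24.9°) + j·sin(-24.9°)) = 4.535 - j2.105 V
Step 2 — Sum components: V_total = 4.797 - j17.1 V.
Step 3 — Convert to polar: |V_total| = 17.76 V, ∠V_total = -74.3°.

V_total = 17.76∠-74.3° V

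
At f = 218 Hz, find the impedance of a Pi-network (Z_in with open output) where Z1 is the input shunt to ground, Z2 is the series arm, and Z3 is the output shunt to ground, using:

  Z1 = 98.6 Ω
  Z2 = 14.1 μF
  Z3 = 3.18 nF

Step 1 — Angular frequency: ω = 2π·f = 2π·218 = 1370 rad/s.
Step 2 — Component impedances:
  Z1: Z = R = 98.6 Ω
  Z2: Z = 1/(jωC) = -j/(ω·C) = 0 - j51.78 Ω
  Z3: Z = 1/(jωC) = -j/(ω·C) = 0 - j2.296e+05 Ω
Step 3 — With open output, the series arm Z2 and the output shunt Z3 appear in series to ground: Z2 + Z3 = 0 - j2.296e+05 Ω.
Step 4 — Parallel with input shunt Z1: Z_in = Z1 || (Z2 + Z3) = 98.6 - j0.04234 Ω = 98.6∠-0.0° Ω.

Z = 98.6 - j0.04234 Ω = 98.6∠-0.0° Ω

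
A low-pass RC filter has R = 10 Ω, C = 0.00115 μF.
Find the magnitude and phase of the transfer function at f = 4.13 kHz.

Step 1 — Angular frequency: ω = 2π·4130 = 2.595e+04 rad/s.
Step 2 — Transfer function: H(jω) = 1/(1 + jωRC).
Step 3 — Denominator: 1 + jωRC = 1 + j·2.595e+04·10·1.15e-09 = 1 + j0.0002984.
Step 4 — H = 1 - j0.0002984.
Step 5 — Magnitude: |H| = 1 (-0.0 dB); phase: φ = -0.0°.

|H| = 1 (-0.0 dB), φ = -0.0°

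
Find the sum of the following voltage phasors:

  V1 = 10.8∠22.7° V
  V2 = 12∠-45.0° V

Step 1 — Convert each phasor to rectangular form:
  V1 = 10.8·(cos(22.7°) + j·sin(22.7°)) = 9.963 + j4.168 V
  V2 = 12·(cos(-45.0°) + j·sin(-45.0°)) = 8.485 - j8.485 V
Step 2 — Sum components: V_total = 18.45 - j4.317 V.
Step 3 — Convert to polar: |V_total| = 18.95 V, ∠V_total = -13.2°.

V_total = 18.95∠-13.2° V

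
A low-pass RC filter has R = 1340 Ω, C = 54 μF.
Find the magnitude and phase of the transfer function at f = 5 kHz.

Step 1 — Angular frequency: ω = 2π·5000 = 3.142e+04 rad/s.
Step 2 — Transfer function: H(jω) = 1/(1 + jωRC).
Step 3 — Denominator: 1 + jωRC = 1 + j·3.142e+04·1340·5.4e-05 = 1 + j2273.
Step 4 — H = 1.935e-07 - j0.0004399.
Step 5 — Magnitude: |H| = 0.0004399 (-67.1 dB); phase: φ = -90.0°.

|H| = 0.0004399 (-67.1 dB), φ = -90.0°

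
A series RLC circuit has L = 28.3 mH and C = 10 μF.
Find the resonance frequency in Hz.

Step 1 — Resonance condition Im(Z)=0 gives ω₀ = 1/√(LC).
Step 2 — ω₀ = 1/√(0.0283·1e-05) = 1880 rad/s.
Step 3 — f₀ = ω₀/(2π) = 299.2 Hz.

f₀ = 299.2 Hz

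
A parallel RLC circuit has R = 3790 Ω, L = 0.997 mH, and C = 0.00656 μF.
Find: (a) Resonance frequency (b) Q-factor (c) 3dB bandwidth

Step 1 — Resonance: ω₀ = 1/√(LC) = 1/√(0.000997·6.56e-09) = 3.91e+05 rad/s.
Step 2 — f₀ = ω₀/(2π) = 6.223e+04 Hz.
Step 3 — Parallel Q: Q = R/(ω₀L) = 3790/(3.91e+05·0.000997) = 9.722.
Step 4 — Bandwidth: Δω = ω₀/Q = 4.022e+04 rad/s; BW = Δω/(2π) = 6401 Hz.

(a) f₀ = 6.223e+04 Hz  (b) Q = 9.722  (c) BW = 6401 Hz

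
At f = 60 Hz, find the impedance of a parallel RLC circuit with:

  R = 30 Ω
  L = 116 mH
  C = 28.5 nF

Step 1 — Angular frequency: ω = 2π·f = 2π·60 = 377 rad/s.
Step 2 — Component impedances:
  R: Z = R = 30 Ω
  L: Z = jωL = j·377·0.116 = 0 + j43.73 Ω
  C: Z = 1/(jωC) = -j/(ω·C) = 0 - j9.307e+04 Ω
Step 3 — Parallel combination: 1/Z_total = 1/R + 1/L + 1/C; Z_total = 20.41 + j13.99 Ω = 24.74∠34.4° Ω.

Z = 20.41 + j13.99 Ω = 24.74∠34.4° Ω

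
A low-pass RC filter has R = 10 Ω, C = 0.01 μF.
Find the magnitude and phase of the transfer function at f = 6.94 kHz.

Step 1 — Angular frequency: ω = 2π·6940 = 4.361e+04 rad/s.
Step 2 — Transfer function: H(jω) = 1/(1 + jωRC).
Step 3 — Denominator: 1 + jωRC = 1 + j·4.361e+04·10·1e-08 = 1 + j0.004361.
Step 4 — H = 1 - j0.00436.
Step 5 — Magnitude: |H| = 1 (-0.0 dB); phase: φ = -0.2°.

|H| = 1 (-0.0 dB), φ = -0.2°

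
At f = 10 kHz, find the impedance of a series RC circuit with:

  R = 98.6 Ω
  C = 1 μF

Step 1 — Angular frequency: ω = 2π·f = 2π·1e+04 = 6.283e+04 rad/s.
Step 2 — Component impedances:
  R: Z = R = 98.6 Ω
  C: Z = 1/(jωC) = -j/(ω·C) = 0 - j15.92 Ω
Step 3 — Series combination: Z_total = R + C = 98.6 - j15.92 Ω = 99.88∠-9.2° Ω.

Z = 98.6 - j15.92 Ω = 99.88∠-9.2° Ω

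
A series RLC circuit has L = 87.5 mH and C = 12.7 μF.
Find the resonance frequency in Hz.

Step 1 — Resonance condition Im(Z)=0 gives ω₀ = 1/√(LC).
Step 2 — ω₀ = 1/√(0.0875·1.27e-05) = 948.6 rad/s.
Step 3 — f₀ = ω₀/(2π) = 151 Hz.

f₀ = 151 Hz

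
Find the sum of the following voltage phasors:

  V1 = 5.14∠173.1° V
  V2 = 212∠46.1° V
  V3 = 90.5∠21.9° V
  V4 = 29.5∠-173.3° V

Step 1 — Convert each phasor to rectangular form:
  V1 = 5.14·(cos(173.1°) + j·sin(173.1°)) = -5.103 + j0.6175 V
  V2 = 212·(cos(46.1°) + j·sin(46.1°)) = 147 + j152.8 V
  V3 = 90.5·(cos(21.9°) + j·sin(21.9°)) = 83.97 + j33.76 V
  V4 = 29.5·(cos(-173.3°) + j·sin(-173.3°)) = -29.3 - j3.442 V
Step 2 — Sum components: V_total = 196.6 + j183.7 V.
Step 3 — Convert to polar: |V_total| = 269 V, ∠V_total = 43.1°.

V_total = 269∠43.1° V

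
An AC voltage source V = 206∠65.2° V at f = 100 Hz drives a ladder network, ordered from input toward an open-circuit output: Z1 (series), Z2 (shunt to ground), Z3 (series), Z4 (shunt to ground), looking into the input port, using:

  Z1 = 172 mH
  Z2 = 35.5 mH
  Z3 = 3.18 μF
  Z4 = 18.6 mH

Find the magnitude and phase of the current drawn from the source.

Step 1 — Angular frequency: ω = 2π·f = 2π·100 = 628.3 rad/s.
Step 2 — Component impedances:
  Z1: Z = jωL = j·628.3·0.172 = 0 + j108.1 Ω
  Z2: Z = jωL = j·628.3·0.0355 = 0 + j22.31 Ω
  Z3: Z = 1/(jωC) = -j/(ω·C) = 0 - j500.5 Ω
  Z4: Z = jωL = j·628.3·0.0186 = 0 + j11.69 Ω
Step 3 — Ladder network (open output): work backward from the far end, alternating series and parallel combinations. Z_in = 0 + j131.4 Ω = 131.4∠90.0° Ω.
Step 4 — Source phasor: V = 206∠65.2° V = 86.41 + j187 V.
Step 5 — Ohm's law: I = V / Z_total = (86.41 + j187) / (0 + j131.4) = 1.423 - j0.6574 A.
Step 6 — Convert to polar: |I| = 1.567 A, ∠I = -24.8°.

I = 1.567∠-24.8° A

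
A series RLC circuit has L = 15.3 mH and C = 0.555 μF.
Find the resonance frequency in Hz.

Step 1 — Resonance condition Im(Z)=0 gives ω₀ = 1/√(LC).
Step 2 — ω₀ = 1/√(0.0153·5.55e-07) = 1.085e+04 rad/s.
Step 3 — f₀ = ω₀/(2π) = 1727 Hz.

f₀ = 1727 Hz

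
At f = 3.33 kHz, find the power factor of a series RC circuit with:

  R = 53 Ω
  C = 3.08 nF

Step 1 — Angular frequency: ω = 2π·f = 2π·3330 = 2.092e+04 rad/s.
Step 2 — Component impedances:
  R: Z = R = 53 Ω
  C: Z = 1/(jωC) = -j/(ω·C) = 0 - j1.552e+04 Ω
Step 3 — Series combination: Z_total = R + C = 53 - j1.552e+04 Ω = 1.552e+04∠-89.8° Ω.
Step 4 — Power factor: PF = cos(φ) = Re(Z)/|Z| = 53/1.552e+04 = 0.003415.
Step 5 — Type: Im(Z) = -1.552e+04 ⇒ leading (phase φ = -89.8°).

PF = 0.003415 (leading, φ = -89.8°)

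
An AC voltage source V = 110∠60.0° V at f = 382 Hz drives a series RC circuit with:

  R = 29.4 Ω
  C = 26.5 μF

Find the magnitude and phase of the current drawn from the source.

Step 1 — Angular frequency: ω = 2π·f = 2π·382 = 2400 rad/s.
Step 2 — Component impedances:
  R: Z = R = 29.4 Ω
  C: Z = 1/(jωC) = -j/(ω·C) = 0 - j15.72 Ω
Step 3 — Series combination: Z_total = R + C = 29.4 - j15.72 Ω = 33.34∠-28.1° Ω.
Step 4 — Source phasor: V = 110∠60.0° V = 55 + j95.26 V.
Step 5 — Ohm's law: I = V / Z_total = (55 + j95.26) / (29.4 - j15.72) = 0.1073 + j3.298 A.
Step 6 — Convert to polar: |I| = 3.299 A, ∠I = 88.1°.

I = 3.299∠88.1° A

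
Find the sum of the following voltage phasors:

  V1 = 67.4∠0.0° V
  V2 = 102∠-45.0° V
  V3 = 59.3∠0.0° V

Step 1 — Convert each phasor to rectangular form:
  V1 = 67.4·(cos(0.0°) + j·sin(0.0°)) = 67.4 V
  V2 = 102·(cos(-45.0°) + j·sin(-45.0°)) = 72.12 - j72.12 V
  V3 = 59.3·(cos(0.0°) + j·sin(0.0°)) = 59.3 V
Step 2 — Sum components: V_total = 198.8 - j72.12 V.
Step 3 — Convert to polar: |V_total| = 211.5 V, ∠V_total = -19.9°.

V_total = 211.5∠-19.9° V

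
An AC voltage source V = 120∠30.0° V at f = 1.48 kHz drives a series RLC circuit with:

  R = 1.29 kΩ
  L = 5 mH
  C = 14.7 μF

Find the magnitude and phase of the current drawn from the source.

Step 1 — Angular frequency: ω = 2π·f = 2π·1480 = 9299 rad/s.
Step 2 — Component impedances:
  R: Z = R = 1290 Ω
  L: Z = jωL = j·9299·0.005 = 0 + j46.5 Ω
  C: Z = 1/(jωC) = -j/(ω·C) = 0 - j7.315 Ω
Step 3 — Series combination: Z_total = R + L + C = 1290 + j39.18 Ω = 1291∠1.7° Ω.
Step 4 — Source phasor: V = 120∠30.0° V = 103.9 + j60 V.
Step 5 — Ohm's law: I = V / Z_total = (103.9 + j60) / (1290 + j39.18) = 0.0819 + j0.04402 A.
Step 6 — Convert to polar: |I| = 0.09298 A, ∠I = 28.3°.

I = 0.09298∠28.3° A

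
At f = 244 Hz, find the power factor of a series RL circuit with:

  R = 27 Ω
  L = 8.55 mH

Step 1 — Angular frequency: ω = 2π·f = 2π·244 = 1533 rad/s.
Step 2 — Component impedances:
  R: Z = R = 27 Ω
  L: Z = jωL = j·1533·0.00855 = 0 + j13.11 Ω
Step 3 — Series combination: Z_total = R + L = 27 + j13.11 Ω = 30.01∠25.9° Ω.
Step 4 — Power factor: PF = cos(φ) = Re(Z)/|Z| = 27/30.014 = 0.8996.
Step 5 — Type: Im(Z) = 13.11 ⇒ lagging (phase φ = 25.9°).

PF = 0.8996 (lagging, φ = 25.9°)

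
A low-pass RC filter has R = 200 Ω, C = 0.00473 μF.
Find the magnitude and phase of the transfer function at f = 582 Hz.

Step 1 — Angular frequency: ω = 2π·582 = 3657 rad/s.
Step 2 — Transfer function: H(jω) = 1/(1 + jωRC).
Step 3 — Denominator: 1 + jωRC = 1 + j·3657·200·4.73e-09 = 1 + j0.003459.
Step 4 — H = 1 - j0.003459.
Step 5 — Magnitude: |H| = 1 (-0.0 dB); phase: φ = -0.2°.

|H| = 1 (-0.0 dB), φ = -0.2°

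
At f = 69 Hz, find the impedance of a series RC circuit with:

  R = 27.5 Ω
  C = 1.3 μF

Step 1 — Angular frequency: ω = 2π·f = 2π·69 = 433.5 rad/s.
Step 2 — Component impedances:
  R: Z = R = 27.5 Ω
  C: Z = 1/(jωC) = -j/(ω·C) = 0 - j1774 Ω
Step 3 — Series combination: Z_total = R + C = 27.5 - j1774 Ω = 1775∠-89.1° Ω.

Z = 27.5 - j1774 Ω = 1775∠-89.1° Ω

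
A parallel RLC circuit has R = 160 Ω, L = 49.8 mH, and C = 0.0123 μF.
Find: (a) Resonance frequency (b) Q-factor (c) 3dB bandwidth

Step 1 — Resonance: ω₀ = 1/√(LC) = 1/√(0.0498·1.23e-08) = 4.04e+04 rad/s.
Step 2 — f₀ = ω₀/(2π) = 6431 Hz.
Step 3 — Parallel Q: Q = R/(ω₀L) = 160/(4.04e+04·0.0498) = 0.07952.
Step 4 — Bandwidth: Δω = ω₀/Q = 5.081e+05 rad/s; BW = Δω/(2π) = 8.087e+04 Hz.

(a) f₀ = 6431 Hz  (b) Q = 0.07952  (c) BW = 8.087e+04 Hz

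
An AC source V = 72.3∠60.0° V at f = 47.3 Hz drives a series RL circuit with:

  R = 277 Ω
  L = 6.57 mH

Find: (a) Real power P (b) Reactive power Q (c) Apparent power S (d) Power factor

Step 1 — Angular frequency: ω = 2π·f = 2π·47.3 = 297.2 rad/s.
Step 2 — Component impedances:
  R: Z = R = 277 Ω
  L: Z = jωL = j·297.2·0.00657 = 0 + j1.953 Ω
Step 3 — Series combination: Z_total = R + L = 277 + j1.953 Ω = 277∠0.4° Ω.
Step 4 — Source phasor: V = 72.3∠60.0° V = 36.15 + j62.61 V.
Step 5 — Current: I = V / Z = 0.1321 + j0.2251 A = 0.261∠59.6° A.
Step 6 — Complex power: S = V·I* = 18.87 + j0.133 VA.
Step 7 — Real power: P = Re(S) = 18.87 W.
Step 8 — Reactive power: Q = Im(S) = 0.133 VAR.
Step 9 — Apparent power: |S| = 18.87 VA.
Step 10 — Power factor: PF = P/|S| = 1 (lagging).

(a) P = 18.87 W  (b) Q = 0.133 VAR  (c) S = 18.87 VA  (d) PF = 1 (lagging)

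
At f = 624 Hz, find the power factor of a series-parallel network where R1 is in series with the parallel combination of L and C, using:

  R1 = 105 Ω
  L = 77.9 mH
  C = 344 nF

Step 1 — Angular frequency: ω = 2π·f = 2π·624 = 3921 rad/s.
Step 2 — Component impedances:
  R1: Z = R = 105 Ω
  L: Z = jωL = j·3921·0.0779 = 0 + j305.4 Ω
  C: Z = 1/(jωC) = -j/(ω·C) = 0 - j741.4 Ω
Step 3 — Parallel branch: L || C = 1/(1/L + 1/C) = 0 + j519.4 Ω.
Step 4 — Series with R1: Z_total = R1 + (L || C) = 105 + j519.4 Ω = 529.9∠78.6° Ω.
Step 5 — Power factor: PF = cos(φ) = Re(Z)/|Z| = 105/529.9 = 0.1982.
Step 6 — Type: Im(Z) = 519.4 ⇒ lagging (phase φ = 78.6°).

PF = 0.1982 (lagging, φ = 78.6°)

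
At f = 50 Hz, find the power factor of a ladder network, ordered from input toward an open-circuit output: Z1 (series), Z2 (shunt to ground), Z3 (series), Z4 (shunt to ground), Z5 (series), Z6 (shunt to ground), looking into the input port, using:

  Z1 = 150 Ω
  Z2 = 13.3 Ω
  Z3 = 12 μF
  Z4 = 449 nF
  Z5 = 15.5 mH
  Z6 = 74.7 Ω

Step 1 — Angular frequency: ω = 2π·f = 2π·50 = 314.2 rad/s.
Step 2 — Component impedances:
  Z1: Z = R = 150 Ω
  Z2: Z = R = 13.3 Ω
  Z3: Z = 1/(jωC) = -j/(ω·C) = 0 - j265.3 Ω
  Z4: Z = 1/(jωC) = -j/(ω·C) = 0 - j7089 Ω
  Z5: Z = jωL = j·314.2·0.0155 = 0 + j4.869 Ω
  Z6: Z = R = 74.7 Ω
Step 3 — Ladder network (open output): work backward from the far end, alternating series and parallel combinations. Z_in = 163.1 - j0.6081 Ω = 163.1∠-0.2° Ω.
Step 4 — Power factor: PF = cos(φ) = Re(Z)/|Z| = 163.1/163.1 = 1.
Step 5 — Type: Im(Z) = -0.6081 ⇒ leading (phase φ = -0.2°).

PF = 1 (leading, φ = -0.2°)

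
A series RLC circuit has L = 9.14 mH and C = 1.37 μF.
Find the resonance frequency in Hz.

Step 1 — Resonance condition Im(Z)=0 gives ω₀ = 1/√(LC).
Step 2 — ω₀ = 1/√(0.00914·1.37e-06) = 8936 rad/s.
Step 3 — f₀ = ω₀/(2π) = 1422 Hz.

f₀ = 1422 Hz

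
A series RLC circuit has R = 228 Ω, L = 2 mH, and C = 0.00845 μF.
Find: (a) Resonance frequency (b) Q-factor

Step 1 — Resonance condition Im(Z)=0 gives ω₀ = 1/√(LC).
Step 2 — ω₀ = 1/√(0.002·8.45e-09) = 2.433e+05 rad/s.
Step 3 — f₀ = ω₀/(2π) = 3.871e+04 Hz.
Step 4 — Series Q: Q = ω₀L/R = 2.433e+05·0.002/228 = 2.134.

(a) f₀ = 3.871e+04 Hz  (b) Q = 2.134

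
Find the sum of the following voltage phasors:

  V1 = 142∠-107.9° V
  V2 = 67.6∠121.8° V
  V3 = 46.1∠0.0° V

Step 1 — Convert each phasor to rectangular form:
  V1 = 142·(cos(-107.9°) + j·sin(-107.9°)) = -43.64 - j135.1 V
  V2 = 67.6·(cos(121.8°) + j·sin(121.8°)) = -35.62 + j57.45 V
  V3 = 46.1·(cos(0.0°) + j·sin(0.0°)) = 46.1 V
Step 2 — Sum components: V_total = -33.17 - j77.67 V.
Step 3 — Convert to polar: |V_total| = 84.46 V, ∠V_total = -113.1°.

V_total = 84.46∠-113.1° V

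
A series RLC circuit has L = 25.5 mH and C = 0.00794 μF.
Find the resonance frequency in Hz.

Step 1 — Resonance condition Im(Z)=0 gives ω₀ = 1/√(LC).
Step 2 — ω₀ = 1/√(0.0255·7.94e-09) = 7.028e+04 rad/s.
Step 3 — f₀ = ω₀/(2π) = 1.119e+04 Hz.

f₀ = 1.119e+04 Hz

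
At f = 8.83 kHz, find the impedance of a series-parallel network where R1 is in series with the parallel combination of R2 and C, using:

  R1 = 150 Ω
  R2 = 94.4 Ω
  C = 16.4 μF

Step 1 — Angular frequency: ω = 2π·f = 2π·8830 = 5.548e+04 rad/s.
Step 2 — Component impedances:
  R1: Z = R = 150 Ω
  R2: Z = R = 94.4 Ω
  C: Z = 1/(jωC) = -j/(ω·C) = 0 - j1.099 Ω
Step 3 — Parallel branch: R2 || C = 1/(1/R2 + 1/C) = 0.01279 - j1.099 Ω.
Step 4 — Series with R1: Z_total = R1 + (R2 || C) = 150 - j1.099 Ω = 150∠-0.4° Ω.

Z = 150 - j1.099 Ω = 150∠-0.4° Ω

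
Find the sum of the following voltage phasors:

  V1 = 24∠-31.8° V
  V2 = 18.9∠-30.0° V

Step 1 — Convert each phasor to rectangular form:
  V1 = 24·(cos(-31.8°) + j·sin(-31.8°)) = 20.4 - j12.65 V
  V2 = 18.9·(cos(-30.0°) + j·sin(-30.0°)) = 16.37 - j9.45 V
Step 2 — Sum components: V_total = 36.77 - j22.1 V.
Step 3 — Convert to polar: |V_total| = 42.89 V, ∠V_total = -31.0°.

V_total = 42.89∠-31.0° V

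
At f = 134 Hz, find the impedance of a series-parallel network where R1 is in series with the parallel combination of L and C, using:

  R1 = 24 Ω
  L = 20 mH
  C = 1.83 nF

Step 1 — Angular frequency: ω = 2π·f = 2π·134 = 841.9 rad/s.
Step 2 — Component impedances:
  R1: Z = R = 24 Ω
  L: Z = jωL = j·841.9·0.02 = 0 + j16.84 Ω
  C: Z = 1/(jωC) = -j/(ω·C) = 0 - j6.49e+05 Ω
Step 3 — Parallel branch: L || C = 1/(1/L + 1/C) = 0 + j16.84 Ω.
Step 4 — Series with R1: Z_total = R1 + (L || C) = 24 + j16.84 Ω = 29.32∠35.1° Ω.

Z = 24 + j16.84 Ω = 29.32∠35.1° Ω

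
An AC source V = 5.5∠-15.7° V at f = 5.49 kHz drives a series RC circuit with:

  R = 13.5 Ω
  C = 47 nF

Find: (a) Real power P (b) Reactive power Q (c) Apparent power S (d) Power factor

Step 1 — Angular frequency: ω = 2π·f = 2π·5490 = 3.449e+04 rad/s.
Step 2 — Component impedances:
  R: Z = R = 13.5 Ω
  C: Z = 1/(jωC) = -j/(ω·C) = 0 - j616.8 Ω
Step 3 — Series combination: Z_total = R + C = 13.5 - j616.8 Ω = 617∠-88.7° Ω.
Step 4 — Source phasor: V = 5.5∠-15.7° V = 5.295 - j1.488 V.
Step 5 — Current: I = V / Z = 0.0026 + j0.008527 A = 0.008915∠73.0° A.
Step 6 — Complex power: S = V·I* = 0.001073 - j0.04902 VA.
Step 7 — Real power: P = Re(S) = 0.001073 W.
Step 8 — Reactive power: Q = Im(S) = -0.04902 VAR.
Step 9 — Apparent power: |S| = 0.04903 VA.
Step 10 — Power factor: PF = P/|S| = 0.02188 (leading).

(a) P = 0.001073 W  (b) Q = -0.04902 VAR  (c) S = 0.04903 VA  (d) PF = 0.02188 (leading)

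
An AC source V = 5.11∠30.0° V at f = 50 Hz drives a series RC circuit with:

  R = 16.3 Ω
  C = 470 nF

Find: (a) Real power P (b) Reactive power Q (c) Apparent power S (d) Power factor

Step 1 — Angular frequency: ω = 2π·f = 2π·50 = 314.2 rad/s.
Step 2 — Component impedances:
  R: Z = R = 16.3 Ω
  C: Z = 1/(jωC) = -j/(ω·C) = 0 - j6773 Ω
Step 3 — Series combination: Z_total = R + C = 16.3 - j6773 Ω = 6773∠-89.9° Ω.
Step 4 — Source phasor: V = 5.11∠30.0° V = 4.425 + j2.555 V.
Step 5 — Current: I = V / Z = -0.0003757 + j0.0006543 A = 0.0007545∠119.9° A.
Step 6 — Complex power: S = V·I* = 9.279e-06 - j0.003856 VA.
Step 7 — Real power: P = Re(S) = 9.279e-06 W.
Step 8 — Reactive power: Q = Im(S) = -0.003856 VAR.
Step 9 — Apparent power: |S| = 0.003856 VA.
Step 10 — Power factor: PF = P/|S| = 0.002407 (leading).

(a) P = 9.279e-06 W  (b) Q = -0.003856 VAR  (c) S = 0.003856 VA  (d) PF = 0.002407 (leading)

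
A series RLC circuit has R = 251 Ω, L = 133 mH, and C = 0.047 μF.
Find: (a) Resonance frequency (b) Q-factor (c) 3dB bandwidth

Step 1 — Resonance condition Im(Z)=0 gives ω₀ = 1/√(LC).
Step 2 — ω₀ = 1/√(0.133·4.7e-08) = 1.265e+04 rad/s.
Step 3 — f₀ = ω₀/(2π) = 2013 Hz.
Step 4 — Series Q: Q = ω₀L/R = 1.265e+04·0.133/251 = 6.702.
Step 5 — 3dB bandwidth: Δω = ω₀/Q = 1887 rad/s; BW = Δω/(2π) = 300.4 Hz.

(a) f₀ = 2013 Hz  (b) Q = 6.702  (c) BW = 300.4 Hz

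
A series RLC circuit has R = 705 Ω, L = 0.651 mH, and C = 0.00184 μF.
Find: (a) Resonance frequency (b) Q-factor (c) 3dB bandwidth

Step 1 — Resonance condition Im(Z)=0 gives ω₀ = 1/√(LC).
Step 2 — ω₀ = 1/√(0.000651·1.84e-09) = 9.137e+05 rad/s.
Step 3 — f₀ = ω₀/(2π) = 1.454e+05 Hz.
Step 4 — Series Q: Q = ω₀L/R = 9.137e+05·0.000651/705 = 0.8437.
Step 5 — 3dB bandwidth: Δω = ω₀/Q = 1.083e+06 rad/s; BW = Δω/(2π) = 1.724e+05 Hz.

(a) f₀ = 1.454e+05 Hz  (b) Q = 0.8437  (c) BW = 1.724e+05 Hz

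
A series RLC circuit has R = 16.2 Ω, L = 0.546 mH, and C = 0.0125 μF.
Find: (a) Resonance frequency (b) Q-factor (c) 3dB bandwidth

Step 1 — Resonance: ω₀ = 1/√(LC) = 1/√(0.000546·1.25e-08) = 3.828e+05 rad/s.
Step 2 — f₀ = ω₀/(2π) = 6.092e+04 Hz.
Step 3 — Series Q: Q = ω₀L/R = 3.828e+05·0.000546/16.2 = 12.9.
Step 4 — Bandwidth: Δω = ω₀/Q = 2.967e+04 rad/s; BW = Δω/(2π) = 4722 Hz.

(a) f₀ = 6.092e+04 Hz  (b) Q = 12.9  (c) BW = 4722 Hz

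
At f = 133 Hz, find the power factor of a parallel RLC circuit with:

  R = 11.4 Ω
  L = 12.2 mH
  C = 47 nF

Step 1 — Angular frequency: ω = 2π·f = 2π·133 = 835.7 rad/s.
Step 2 — Component impedances:
  R: Z = R = 11.4 Ω
  L: Z = jωL = j·835.7·0.0122 = 0 + j10.2 Ω
  C: Z = 1/(jωC) = -j/(ω·C) = 0 - j2.546e+04 Ω
Step 3 — Parallel combination: 1/Z_total = 1/R + 1/L + 1/C; Z_total = 5.068 + j5.665 Ω = 7.601∠48.2° Ω.
Step 4 — Power factor: PF = cos(φ) = Re(Z)/|Z| = 5.068/7.601 = 0.6668.
Step 5 — Type: Im(Z) = 5.665 ⇒ lagging (phase φ = 48.2°).

PF = 0.6668 (lagging, φ = 48.2°)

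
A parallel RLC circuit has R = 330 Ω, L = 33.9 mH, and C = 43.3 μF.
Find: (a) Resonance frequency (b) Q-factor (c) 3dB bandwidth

Step 1 — Resonance: ω₀ = 1/√(LC) = 1/√(0.0339·4.33e-05) = 825.4 rad/s.
Step 2 — f₀ = ω₀/(2π) = 131.4 Hz.
Step 3 — Parallel Q: Q = R/(ω₀L) = 330/(825.4·0.0339) = 11.79.
Step 4 — Bandwidth: Δω = ω₀/Q = 69.98 rad/s; BW = Δω/(2π) = 11.14 Hz.

(a) f₀ = 131.4 Hz  (b) Q = 11.79  (c) BW = 11.14 Hz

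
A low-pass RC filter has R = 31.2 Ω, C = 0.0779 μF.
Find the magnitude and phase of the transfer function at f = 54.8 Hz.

Step 1 — Angular frequency: ω = 2π·54.8 = 344.3 rad/s.
Step 2 — Transfer function: H(jω) = 1/(1 + jωRC).
Step 3 — Denominator: 1 + jωRC = 1 + j·344.3·31.2·7.79e-08 = 1 + j0.0008369.
Step 4 — H = 1 - j0.0008369.
Step 5 — Magnitude: |H| = 1 (-0.0 dB); phase: φ = -0.0°.

|H| = 1 (-0.0 dB), φ = -0.0°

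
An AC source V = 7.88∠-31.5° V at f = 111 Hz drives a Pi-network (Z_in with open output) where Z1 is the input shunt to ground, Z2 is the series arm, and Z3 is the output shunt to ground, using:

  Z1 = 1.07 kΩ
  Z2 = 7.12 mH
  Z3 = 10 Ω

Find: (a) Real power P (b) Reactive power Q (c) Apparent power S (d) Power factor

Step 1 — Angular frequency: ω = 2π·f = 2π·111 = 697.4 rad/s.
Step 2 — Component impedances:
  Z1: Z = R = 1070 Ω
  Z2: Z = jωL = j·697.4·0.00712 = 0 + j4.966 Ω
  Z3: Z = R = 10 Ω
Step 3 — With open output, the series arm Z2 and the output shunt Z3 appear in series to ground: Z2 + Z3 = 10 + j4.966 Ω.
Step 4 — Parallel with input shunt Z1: Z_in = Z1 || (Z2 + Z3) = 9.93 + j4.874 Ω = 11.06∠26.1° Ω.
Step 5 — Source phasor: V = 7.88∠-31.5° V = 6.719 - j4.117 V.
Step 6 — Current: I = V / Z = 0.3812 - j0.6018 A = 0.7124∠-57.6° A.
Step 7 — Complex power: S = V·I* = 5.039 + j2.474 VA.
Step 8 — Real power: P = Re(S) = 5.039 W.
Step 9 — Reactive power: Q = Im(S) = 2.474 VAR.
Step 10 — Apparent power: |S| = 5.614 VA.
Step 11 — Power factor: PF = P/|S| = 0.8977 (lagging).

(a) P = 5.039 W  (b) Q = 2.474 VAR  (c) S = 5.614 VA  (d) PF = 0.8977 (lagging)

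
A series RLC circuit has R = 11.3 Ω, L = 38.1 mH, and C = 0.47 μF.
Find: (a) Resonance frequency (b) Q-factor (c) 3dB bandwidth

Step 1 — Resonance: ω₀ = 1/√(LC) = 1/√(0.0381·4.7e-07) = 7473 rad/s.
Step 2 — f₀ = ω₀/(2π) = 1189 Hz.
Step 3 — Series Q: Q = ω₀L/R = 7473·0.0381/11.3 = 25.2.
Step 4 — Bandwidth: Δω = ω₀/Q = 296.6 rad/s; BW = Δω/(2π) = 47.2 Hz.

(a) f₀ = 1189 Hz  (b) Q = 25.2  (c) BW = 47.2 Hz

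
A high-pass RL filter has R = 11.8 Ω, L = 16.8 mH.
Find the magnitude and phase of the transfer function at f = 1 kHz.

Step 1 — Angular frequency: ω = 2π·1000 = 6283 rad/s.
Step 2 — Transfer function: H(jω) = jωL/(R + jωL).
Step 3 — Numerator jωL = j·105.6; denominator R + jωL = 11.8 + j105.6.
Step 4 — H = 0.9877 + j0.1104.
Step 5 — Magnitude: |H| = 0.9938 (-0.1 dB); phase: φ = 6.4°.

|H| = 0.9938 (-0.1 dB), φ = 6.4°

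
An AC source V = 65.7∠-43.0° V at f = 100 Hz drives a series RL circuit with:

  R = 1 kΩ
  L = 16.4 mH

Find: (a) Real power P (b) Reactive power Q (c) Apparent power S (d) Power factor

Step 1 — Angular frequency: ω = 2π·f = 2π·100 = 628.3 rad/s.
Step 2 — Component impedances:
  R: Z = R = 1000 Ω
  L: Z = jωL = j·628.3·0.0164 = 0 + j10.3 Ω
Step 3 — Series combination: Z_total = R + L = 1000 + j10.3 Ω = 1000∠0.6° Ω.
Step 4 — Source phasor: V = 65.7∠-43.0° V = 48.05 - j44.81 V.
Step 5 — Current: I = V / Z = 0.04758 - j0.0453 A = 0.0657∠-43.6° A.
Step 6 — Complex power: S = V·I* = 4.316 + j0.04447 VA.
Step 7 — Real power: P = Re(S) = 4.316 W.
Step 8 — Reactive power: Q = Im(S) = 0.04447 VAR.
Step 9 — Apparent power: |S| = 4.316 VA.
Step 10 — Power factor: PF = P/|S| = 0.9999 (lagging).

(a) P = 4.316 W  (b) Q = 0.04447 VAR  (c) S = 4.316 VA  (d) PF = 0.9999 (lagging)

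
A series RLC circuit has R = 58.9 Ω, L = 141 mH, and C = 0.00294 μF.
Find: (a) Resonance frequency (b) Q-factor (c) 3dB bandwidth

Step 1 — Resonance condition Im(Z)=0 gives ω₀ = 1/√(LC).
Step 2 — ω₀ = 1/√(0.141·2.94e-09) = 4.912e+04 rad/s.
Step 3 — f₀ = ω₀/(2π) = 7817 Hz.
Step 4 — Series Q: Q = ω₀L/R = 4.912e+04·0.141/58.9 = 117.6.
Step 5 — 3dB bandwidth: Δω = ω₀/Q = 417.7 rad/s; BW = Δω/(2π) = 66.48 Hz.

(a) f₀ = 7817 Hz  (b) Q = 117.6  (c) BW = 66.48 Hz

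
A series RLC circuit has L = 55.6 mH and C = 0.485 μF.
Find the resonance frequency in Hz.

Step 1 — Resonance condition Im(Z)=0 gives ω₀ = 1/√(LC).
Step 2 — ω₀ = 1/√(0.0556·4.85e-07) = 6090 rad/s.
Step 3 — f₀ = ω₀/(2π) = 969.2 Hz.

f₀ = 969.2 Hz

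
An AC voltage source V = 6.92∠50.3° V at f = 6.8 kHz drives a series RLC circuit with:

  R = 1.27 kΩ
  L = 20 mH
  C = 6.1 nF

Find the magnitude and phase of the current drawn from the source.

Step 1 — Angular frequency: ω = 2π·f = 2π·6800 = 4.273e+04 rad/s.
Step 2 — Component impedances:
  R: Z = R = 1270 Ω
  L: Z = jωL = j·4.273e+04·0.02 = 0 + j854.5 Ω
  C: Z = 1/(jωC) = -j/(ω·C) = 0 - j3837 Ω
Step 3 — Series combination: Z_total = R + L + C = 1270 - j2982 Ω = 3242∠-66.9° Ω.
Step 4 — Source phasor: V = 6.92∠50.3° V = 4.42 + j5.324 V.
Step 5 — Ohm's law: I = V / Z_total = (4.42 + j5.324) / (1270 - j2982) = -0.0009769 + j0.001898 A.
Step 6 — Convert to polar: |I| = 0.002135 A, ∠I = 117.2°.

I = 0.002135∠117.2° A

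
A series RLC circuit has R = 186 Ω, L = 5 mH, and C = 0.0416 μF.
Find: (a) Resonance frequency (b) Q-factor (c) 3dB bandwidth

Step 1 — Resonance condition Im(Z)=0 gives ω₀ = 1/√(LC).
Step 2 — ω₀ = 1/√(0.005·4.16e-08) = 6.934e+04 rad/s.
Step 3 — f₀ = ω₀/(2π) = 1.104e+04 Hz.
Step 4 — Series Q: Q = ω₀L/R = 6.934e+04·0.005/186 = 1.864.
Step 5 — 3dB bandwidth: Δω = ω₀/Q = 3.72e+04 rad/s; BW = Δω/(2π) = 5921 Hz.

(a) f₀ = 1.104e+04 Hz  (b) Q = 1.864  (c) BW = 5921 Hz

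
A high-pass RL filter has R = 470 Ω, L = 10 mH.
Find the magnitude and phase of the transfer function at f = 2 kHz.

Step 1 — Angular frequency: ω = 2π·2000 = 1.257e+04 rad/s.
Step 2 — Transfer function: H(jω) = jωL/(R + jωL).
Step 3 — Numerator jωL = j·125.7; denominator R + jωL = 470 + j125.7.
Step 4 — H = 0.06672 + j0.2495.
Step 5 — Magnitude: |H| = 0.2583 (-11.8 dB); phase: φ = 75.0°.

|H| = 0.2583 (-11.8 dB), φ = 75.0°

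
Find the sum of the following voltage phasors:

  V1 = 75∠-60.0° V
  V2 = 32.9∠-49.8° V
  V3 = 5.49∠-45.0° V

Step 1 — Convert each phasor to rectangular form:
  V1 = 75·(cos(-60.0°) + j·sin(-60.0°)) = 37.5 - j64.95 V
  V2 = 32.9·(cos(-49.8°) + j·sin(-49.8°)) = 21.24 - j25.13 V
  V3 = 5.49·(cos(-45.0°) + j·sin(-45.0°)) = 3.882 - j3.882 V
Step 2 — Sum components: V_total = 62.62 - j93.96 V.
Step 3 — Convert to polar: |V_total| = 112.9 V, ∠V_total = -56.3°.

V_total = 112.9∠-56.3° V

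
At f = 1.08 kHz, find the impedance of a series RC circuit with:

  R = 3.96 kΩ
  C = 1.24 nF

Step 1 — Angular frequency: ω = 2π·f = 2π·1080 = 6786 rad/s.
Step 2 — Component impedances:
  R: Z = R = 3960 Ω
  C: Z = 1/(jωC) = -j/(ω·C) = 0 - j1.188e+05 Ω
Step 3 — Series combination: Z_total = R + C = 3960 - j1.188e+05 Ω = 1.189e+05∠-88.1° Ω.

Z = 3960 - j1.188e+05 Ω = 1.189e+05∠-88.1° Ω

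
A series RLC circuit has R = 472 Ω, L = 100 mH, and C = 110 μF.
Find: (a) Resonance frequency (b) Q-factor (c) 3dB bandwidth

Step 1 — Resonance: ω₀ = 1/√(LC) = 1/√(0.1·0.00011) = 301.5 rad/s.
Step 2 — f₀ = ω₀/(2π) = 47.99 Hz.
Step 3 — Series Q: Q = ω₀L/R = 301.5·0.1/472 = 0.06388.
Step 4 — Bandwidth: Δω = ω₀/Q = 4720 rad/s; BW = Δω/(2π) = 751.2 Hz.

(a) f₀ = 47.99 Hz  (b) Q = 0.06388  (c) BW = 751.2 Hz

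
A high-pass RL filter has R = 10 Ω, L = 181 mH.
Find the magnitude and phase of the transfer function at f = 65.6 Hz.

Step 1 — Angular frequency: ω = 2π·65.6 = 412.2 rad/s.
Step 2 — Transfer function: H(jω) = jωL/(R + jωL).
Step 3 — Numerator jωL = j·74.6; denominator R + jωL = 10 + j74.6.
Step 4 — H = 0.9824 + j0.1317.
Step 5 — Magnitude: |H| = 0.9911 (-0.1 dB); phase: φ = 7.6°.

|H| = 0.9911 (-0.1 dB), φ = 7.6°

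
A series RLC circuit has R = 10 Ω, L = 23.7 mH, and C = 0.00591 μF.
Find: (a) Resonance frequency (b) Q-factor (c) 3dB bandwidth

Step 1 — Resonance: ω₀ = 1/√(LC) = 1/√(0.0237·5.91e-09) = 8.45e+04 rad/s.
Step 2 — f₀ = ω₀/(2π) = 1.345e+04 Hz.
Step 3 — Series Q: Q = ω₀L/R = 8.45e+04·0.0237/10 = 200.3.
Step 4 — Bandwidth: Δω = ω₀/Q = 421.9 rad/s; BW = Δω/(2π) = 67.15 Hz.

(a) f₀ = 1.345e+04 Hz  (b) Q = 200.3  (c) BW = 67.15 Hz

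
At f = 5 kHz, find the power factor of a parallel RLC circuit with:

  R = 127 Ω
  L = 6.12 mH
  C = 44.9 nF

Step 1 — Angular frequency: ω = 2π·f = 2π·5000 = 3.142e+04 rad/s.
Step 2 — Component impedances:
  R: Z = R = 127 Ω
  L: Z = jωL = j·3.142e+04·0.00612 = 0 + j192.3 Ω
  C: Z = 1/(jωC) = -j/(ω·C) = 0 - j708.9 Ω
Step 3 — Parallel combination: 1/Z_total = 1/R + 1/L + 1/C; Z_total = 103.1 + j49.64 Ω = 114.4∠25.7° Ω.
Step 4 — Power factor: PF = cos(φ) = Re(Z)/|Z| = 103.106/114.431 = 0.901.
Step 5 — Type: Im(Z) = 49.64 ⇒ lagging (phase φ = 25.7°).

PF = 0.901 (lagging, φ = 25.7°)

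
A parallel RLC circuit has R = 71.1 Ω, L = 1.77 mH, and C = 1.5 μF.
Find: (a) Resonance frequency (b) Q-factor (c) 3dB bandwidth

Step 1 — Resonance: ω₀ = 1/√(LC) = 1/√(0.00177·1.5e-06) = 1.941e+04 rad/s.
Step 2 — f₀ = ω₀/(2π) = 3089 Hz.
Step 3 — Parallel Q: Q = R/(ω₀L) = 71.1/(1.941e+04·0.00177) = 2.07.
Step 4 — Bandwidth: Δω = ω₀/Q = 9376 rad/s; BW = Δω/(2π) = 1492 Hz.

(a) f₀ = 3089 Hz  (b) Q = 2.07  (c) BW = 1492 Hz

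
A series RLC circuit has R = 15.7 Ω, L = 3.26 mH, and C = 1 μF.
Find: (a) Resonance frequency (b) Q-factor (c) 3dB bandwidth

Step 1 — Resonance: ω₀ = 1/√(LC) = 1/√(0.00326·1e-06) = 1.751e+04 rad/s.
Step 2 — f₀ = ω₀/(2π) = 2787 Hz.
Step 3 — Series Q: Q = ω₀L/R = 1.751e+04·0.00326/15.7 = 3.637.
Step 4 — Bandwidth: Δω = ω₀/Q = 4816 rad/s; BW = Δω/(2π) = 766.5 Hz.

(a) f₀ = 2787 Hz  (b) Q = 3.637  (c) BW = 766.5 Hz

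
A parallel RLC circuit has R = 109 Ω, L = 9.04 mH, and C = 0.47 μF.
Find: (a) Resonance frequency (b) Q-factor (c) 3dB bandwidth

Step 1 — Resonance: ω₀ = 1/√(LC) = 1/√(0.00904·4.7e-07) = 1.534e+04 rad/s.
Step 2 — f₀ = ω₀/(2π) = 2442 Hz.
Step 3 — Parallel Q: Q = R/(ω₀L) = 109/(1.534e+04·0.00904) = 0.7859.
Step 4 — Bandwidth: Δω = ω₀/Q = 1.952e+04 rad/s; BW = Δω/(2π) = 3107 Hz.

(a) f₀ = 2442 Hz  (b) Q = 0.7859  (c) BW = 3107 Hz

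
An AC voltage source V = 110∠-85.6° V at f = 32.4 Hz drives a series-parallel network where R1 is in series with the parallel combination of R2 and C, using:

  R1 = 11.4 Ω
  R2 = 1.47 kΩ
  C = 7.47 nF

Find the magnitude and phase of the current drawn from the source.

Step 1 — Angular frequency: ω = 2π·f = 2π·32.4 = 203.6 rad/s.
Step 2 — Component impedances:
  R1: Z = R = 11.4 Ω
  R2: Z = R = 1470 Ω
  C: Z = 1/(jωC) = -j/(ω·C) = 0 - j6.576e+05 Ω
Step 3 — Parallel branch: R2 || C = 1/(1/R2 + 1/C) = 1470 - j3.286 Ω.
Step 4 — Series with R1: Z_total = R1 + (R2 || C) = 1481 - j3.286 Ω = 1481∠-0.1° Ω.
Step 5 — Source phasor: V = 110∠-85.6° V = 8.439 - j109.7 V.
Step 6 — Ohm's law: I = V / Z_total = (8.439 - j109.7) / (1481 - j3.286) = 0.005861 - j0.07402 A.
Step 7 — Convert to polar: |I| = 0.07425 A, ∠I = -85.5°.

I = 0.07425∠-85.5° A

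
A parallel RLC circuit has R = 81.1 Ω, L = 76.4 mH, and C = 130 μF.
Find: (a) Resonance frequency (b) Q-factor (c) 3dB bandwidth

Step 1 — Resonance: ω₀ = 1/√(LC) = 1/√(0.0764·0.00013) = 317.3 rad/s.
Step 2 — f₀ = ω₀/(2π) = 50.5 Hz.
Step 3 — Parallel Q: Q = R/(ω₀L) = 81.1/(317.3·0.0764) = 3.345.
Step 4 — Bandwidth: Δω = ω₀/Q = 94.85 rad/s; BW = Δω/(2π) = 15.1 Hz.

(a) f₀ = 50.5 Hz  (b) Q = 3.345  (c) BW = 15.1 Hz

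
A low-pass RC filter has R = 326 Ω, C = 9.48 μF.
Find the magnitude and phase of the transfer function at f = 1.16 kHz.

Step 1 — Angular frequency: ω = 2π·1160 = 7288 rad/s.
Step 2 — Transfer function: H(jω) = 1/(1 + jωRC).
Step 3 — Denominator: 1 + jωRC = 1 + j·7288·326·9.48e-06 = 1 + j22.52.
Step 4 — H = 0.001967 - j0.04431.
Step 5 — Magnitude: |H| = 0.04435 (-27.1 dB); phase: φ = -87.5°.

|H| = 0.04435 (-27.1 dB), φ = -87.5°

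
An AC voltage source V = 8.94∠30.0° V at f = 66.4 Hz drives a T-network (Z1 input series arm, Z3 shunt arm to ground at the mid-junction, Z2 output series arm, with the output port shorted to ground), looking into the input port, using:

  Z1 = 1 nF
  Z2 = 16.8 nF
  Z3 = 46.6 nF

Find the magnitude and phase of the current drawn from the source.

Step 1 — Angular frequency: ω = 2π·f = 2π·66.4 = 417.2 rad/s.
Step 2 — Component impedances:
  Z1: Z = 1/(jωC) = -j/(ω·C) = 0 - j2.397e+06 Ω
  Z2: Z = 1/(jωC) = -j/(ω·C) = 0 - j1.427e+05 Ω
  Z3: Z = 1/(jωC) = -j/(ω·C) = 0 - j5.144e+04 Ω
Step 3 — With the output port shorted to ground, the output series arm Z2 runs from the junction to ground; the shunt arm Z3 also runs from the junction to ground. They appear in parallel: Z3 || Z2 = 0 - j3.781e+04 Ω.
Step 4 — Series with input arm Z1: Z_in = Z1 + (Z3 || Z2) = 0 - j2.435e+06 Ω = 2.435e+06∠-90.0° Ω.
Step 5 — Source phasor: V = 8.94∠30.0° V = 7.742 + j4.47 V.
Step 6 — Ohm's law: I = V / Z_total = (7.742 + j4.47) / (0 - j2.435e+06) = -1.836e-06 + j3.18e-06 A.
Step 7 — Convert to polar: |I| = 3.672e-06 A, ∠I = 120.0°.

I = 3.672e-06∠120.0° A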